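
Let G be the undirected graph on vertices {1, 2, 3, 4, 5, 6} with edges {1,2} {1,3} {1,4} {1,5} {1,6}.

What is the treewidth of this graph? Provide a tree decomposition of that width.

Treewidth 1.
One such decomposition:
Bags: B1 = {1, 4}  B2 = {1, 6}  B3 = {1, 3}  B4 = {1, 2}  B5 = {1, 5}
Tree: B1–B2, B2–B3, B2–B4, B4–B5

The largest bag has 2 vertices, giving width 1; this decomposition certifies tw(G) ≤ 1. Any graph with an edge has treewidth ≥ 1, and G has the edge 4–1. Combining the bounds, tw(G) = 1.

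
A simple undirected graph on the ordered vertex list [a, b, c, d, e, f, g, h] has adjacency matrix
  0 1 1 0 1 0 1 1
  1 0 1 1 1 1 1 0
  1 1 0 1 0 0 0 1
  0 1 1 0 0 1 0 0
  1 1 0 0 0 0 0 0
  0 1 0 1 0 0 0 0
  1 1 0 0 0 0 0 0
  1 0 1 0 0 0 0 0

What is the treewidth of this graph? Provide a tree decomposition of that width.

Treewidth 2.
One such decomposition:
Bags: B1 = {b, c, d}  B2 = {b, d, f}  B3 = {a, b, c}  B4 = {a, b, g}  B5 = {a, b, e}  B6 = {a, c, h}
Tree: B1–B2, B1–B3, B3–B4, B3–B5, B3–B6

The largest bag has 3 vertices, giving width 2; this decomposition certifies tw(G) ≤ 2. For the lower bound, the 3 vertices {a, c, h} are pairwise adjacent, and any tree decomposition puts a clique entirely inside one bag — forcing width ≥ 2. The upper and lower bounds meet at 2, so that is the treewidth.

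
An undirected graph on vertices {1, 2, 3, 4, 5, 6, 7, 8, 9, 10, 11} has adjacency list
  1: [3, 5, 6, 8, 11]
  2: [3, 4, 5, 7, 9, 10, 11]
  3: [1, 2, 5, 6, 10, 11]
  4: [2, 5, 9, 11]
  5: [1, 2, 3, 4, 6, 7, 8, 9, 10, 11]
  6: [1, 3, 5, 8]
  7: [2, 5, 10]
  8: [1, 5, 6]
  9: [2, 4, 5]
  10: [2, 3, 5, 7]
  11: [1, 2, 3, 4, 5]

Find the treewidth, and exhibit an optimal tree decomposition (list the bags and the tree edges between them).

Treewidth 3.
Bags: B1 = {2, 3, 5, 11}  B2 = {1, 3, 5, 11}  B3 = {2, 3, 5, 10}  B4 = {2, 4, 5, 11}  B5 = {2, 4, 5, 9}  B6 = {1, 3, 5, 6}  B7 = {2, 5, 7, 10}  B8 = {1, 5, 6, 8}
Tree: B1–B2, B1–B3, B1–B4, B4–B5, B2–B6, B3–B7, B6–B8

Every bag has size at most 4, so the width is 4 − 1 = 3 and tw(G) ≤ 3. Conversely, {1, 5, 6, 8} is a clique of size 4, and the vertices of any clique must share a bag in every tree decomposition; so some bag has ≥ 4 vertices and tw(G) ≥ 3. Hence tw(G) = 3 exactly.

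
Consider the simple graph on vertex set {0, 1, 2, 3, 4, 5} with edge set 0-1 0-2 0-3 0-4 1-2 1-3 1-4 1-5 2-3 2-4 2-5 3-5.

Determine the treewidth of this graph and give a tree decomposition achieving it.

Treewidth 3.
One such decomposition:
Bags: B1 = {0, 1, 2, 3}  B2 = {0, 1, 2, 4}  B3 = {1, 2, 3, 5}
Tree: B1–B2, B1–B3

The largest bag has 4 vertices, giving width 3; this decomposition certifies tw(G) ≤ 3. On the other hand G contains the 4-clique {0, 1, 2, 3}. A clique must lie in a single bag of any decomposition, so no decomposition can have width below 3. The upper and lower bounds meet at 3, so that is the treewidth.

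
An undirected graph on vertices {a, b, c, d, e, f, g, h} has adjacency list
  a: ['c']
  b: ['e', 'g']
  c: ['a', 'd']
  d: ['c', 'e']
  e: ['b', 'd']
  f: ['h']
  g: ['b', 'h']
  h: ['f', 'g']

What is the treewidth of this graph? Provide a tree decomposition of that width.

The largest bag has 2 vertices, giving width 1; this decomposition certifies tw(G) ≤ 1. G has an edge, so its treewidth is at least 1. Therefore the treewidth is 1.

Treewidth 1.
One optimal decomposition is:
Bags: B1 = {a, c}  B2 = {c, d}  B3 = {d, e}  B4 = {b, e}  B5 = {b, g}  B6 = {g, h}  B7 = {f, h}
Tree: B1–B2, B2–B3, B3–B4, B4–B5, B5–B6, B6–B7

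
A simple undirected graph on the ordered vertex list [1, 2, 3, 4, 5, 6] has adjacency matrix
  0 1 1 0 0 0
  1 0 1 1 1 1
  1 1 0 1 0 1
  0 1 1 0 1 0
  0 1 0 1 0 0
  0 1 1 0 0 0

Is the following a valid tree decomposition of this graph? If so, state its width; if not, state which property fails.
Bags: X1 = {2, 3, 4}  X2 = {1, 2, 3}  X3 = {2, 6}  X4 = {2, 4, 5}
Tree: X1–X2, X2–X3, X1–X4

A tree decomposition must satisfy three properties: every vertex lies in some bag; for every edge, both endpoints lie together in some bag; and for every vertex, the bags containing it form a connected subtree. Here edge (3,6) lies in no bag, so the decomposition is invalid.

No — edge (3,6) lies in no bag.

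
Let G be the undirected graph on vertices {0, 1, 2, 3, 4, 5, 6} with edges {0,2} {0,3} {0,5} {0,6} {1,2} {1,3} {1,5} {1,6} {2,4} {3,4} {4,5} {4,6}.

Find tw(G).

3

A width-3 tree decomposition is:
Bags: B1 = {0, 1, 4, 6}  B2 = {0, 1, 4, 5}  B3 = {0, 1, 2, 4}  B4 = {0, 1, 3, 4}
Tree: B1–B2, B2–B3, B3–B4
Every bag has size at most 4, so the width is 4 − 1 = 3 and tw(G) ≤ 3. For the lower bound: the 4 vertex sets {4,6}, {1,5}, {0}, {2} are disjoint, each induces a connected subgraph, and every pair is joined by at least one edge of G. Contracting each set to a single vertex therefore yields K_{4} as a minor, and since treewidth is minor-monotone, tw(G) ≥ tw(K_{4}) = 3. The upper and lower bounds meet at 3, so that is the treewidth.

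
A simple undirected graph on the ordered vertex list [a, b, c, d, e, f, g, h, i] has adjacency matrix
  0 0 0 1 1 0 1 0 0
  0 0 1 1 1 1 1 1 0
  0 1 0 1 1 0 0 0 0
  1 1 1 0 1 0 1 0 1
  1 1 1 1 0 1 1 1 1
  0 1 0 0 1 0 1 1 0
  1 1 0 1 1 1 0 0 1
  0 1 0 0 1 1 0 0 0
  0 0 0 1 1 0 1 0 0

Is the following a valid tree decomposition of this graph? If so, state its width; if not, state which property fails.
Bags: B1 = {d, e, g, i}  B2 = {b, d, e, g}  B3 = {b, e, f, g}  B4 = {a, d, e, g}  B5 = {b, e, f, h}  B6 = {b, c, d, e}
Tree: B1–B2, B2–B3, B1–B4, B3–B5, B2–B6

Vertex coverage: the bags together contain {a, b, c, d, e, f, g, h, i}, the full vertex set. Edge coverage: each edge of G has both endpoints in at least one bag. Running intersection: for every vertex, the bags containing it form a connected subtree. All three properties hold, so this is a valid tree decomposition of width max|bag| − 1 = 3, and hence tw(G) ≤ 3.

Yes; width 3.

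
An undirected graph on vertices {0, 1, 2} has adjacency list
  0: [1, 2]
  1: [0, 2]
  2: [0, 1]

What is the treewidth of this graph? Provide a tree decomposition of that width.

With just one bag of size 3, the width is 3 − 1 = 2, so tw(G) ≤ 2. Conversely, {0, 1, 2} is a clique of size 3, and the vertices of any clique must share a bag in every tree decomposition; so some bag has ≥ 3 vertices and tw(G) ≥ 2. The upper and lower bounds meet at 2, so that is the treewidth.

Treewidth 2.
One such decomposition:
Bags: B1 = {0, 1, 2}
Tree: (single bag)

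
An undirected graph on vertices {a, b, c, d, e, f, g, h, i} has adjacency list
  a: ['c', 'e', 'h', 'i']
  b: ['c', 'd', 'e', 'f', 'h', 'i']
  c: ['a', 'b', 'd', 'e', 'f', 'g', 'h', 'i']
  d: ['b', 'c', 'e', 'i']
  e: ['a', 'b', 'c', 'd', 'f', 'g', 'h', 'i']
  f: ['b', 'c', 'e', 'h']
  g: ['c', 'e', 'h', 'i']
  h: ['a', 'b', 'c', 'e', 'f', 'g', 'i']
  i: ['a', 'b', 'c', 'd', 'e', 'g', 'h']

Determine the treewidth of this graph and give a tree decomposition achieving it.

The largest bag has 5 vertices, giving width 4; this decomposition certifies tw(G) ≤ 4. For the lower bound, the 5 vertices {b, c, d, e, i} are pairwise adjacent, and any tree decomposition puts a clique entirely inside one bag — forcing width ≥ 4. Therefore the treewidth is 4.

Treewidth 4.
One such decomposition:
Bags: B1 = {b, c, e, h, i}  B2 = {a, c, e, h, i}  B3 = {b, c, d, e, i}  B4 = {c, e, g, h, i}  B5 = {b, c, e, f, h}
Tree: B1–B2, B1–B3, B1–B4, B1–B5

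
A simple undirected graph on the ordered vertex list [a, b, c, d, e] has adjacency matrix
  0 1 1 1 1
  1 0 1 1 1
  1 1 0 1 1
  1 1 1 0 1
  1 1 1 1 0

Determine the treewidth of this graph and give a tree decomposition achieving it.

A single bag containing all 5 vertices is trivially a valid decomposition of width 4. On the other hand G contains the 5-clique {a, b, c, d, e}. A clique must lie in a single bag of any decomposition, so no decomposition can have width below 4. The upper and lower bounds meet at 4, so that is the treewidth.

Treewidth 4.
One optimal decomposition is:
Bags: B1 = {a, b, c, d, e}
Tree: (single bag)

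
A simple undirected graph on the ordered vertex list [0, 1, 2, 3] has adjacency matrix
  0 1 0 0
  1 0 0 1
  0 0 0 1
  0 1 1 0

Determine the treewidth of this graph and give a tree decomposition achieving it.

Each bag holds 2 vertices, so the decomposition has width 1, which upper-bounds the treewidth. Since G has at least one edge (e.g. 3–2), it is not an edgeless graph, so tw(G) ≥ 1. Combining the bounds, tw(G) = 1.

Treewidth 1.
One such decomposition:
Bags: B1 = {2, 3}  B2 = {1, 3}  B3 = {0, 1}
Tree: B1–B2, B2–B3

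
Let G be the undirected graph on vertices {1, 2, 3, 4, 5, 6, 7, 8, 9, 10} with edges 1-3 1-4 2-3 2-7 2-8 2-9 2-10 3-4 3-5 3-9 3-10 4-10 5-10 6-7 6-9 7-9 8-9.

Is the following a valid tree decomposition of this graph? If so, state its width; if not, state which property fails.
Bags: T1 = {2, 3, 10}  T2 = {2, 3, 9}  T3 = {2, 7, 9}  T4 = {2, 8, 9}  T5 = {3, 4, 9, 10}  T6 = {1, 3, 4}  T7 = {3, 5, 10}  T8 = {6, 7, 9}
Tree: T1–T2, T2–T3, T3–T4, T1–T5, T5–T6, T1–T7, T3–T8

No — bags containing vertex 9 are not connected in the tree.

A tree decomposition must satisfy three properties: every vertex lies in some bag; for every edge, both endpoints lie together in some bag; and for every vertex, the bags containing it form a connected subtree. Here bags containing vertex 9 are not connected in the tree, so the decomposition is invalid.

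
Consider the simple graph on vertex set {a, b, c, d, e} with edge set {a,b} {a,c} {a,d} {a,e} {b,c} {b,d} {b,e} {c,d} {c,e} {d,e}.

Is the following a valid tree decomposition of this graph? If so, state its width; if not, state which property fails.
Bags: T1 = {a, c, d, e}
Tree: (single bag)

No — vertex b appears in no bag.

A tree decomposition must satisfy three properties: every vertex lies in some bag; for every edge, both endpoints lie together in some bag; and for every vertex, the bags containing it form a connected subtree. Here vertex b appears in no bag, so the decomposition is invalid.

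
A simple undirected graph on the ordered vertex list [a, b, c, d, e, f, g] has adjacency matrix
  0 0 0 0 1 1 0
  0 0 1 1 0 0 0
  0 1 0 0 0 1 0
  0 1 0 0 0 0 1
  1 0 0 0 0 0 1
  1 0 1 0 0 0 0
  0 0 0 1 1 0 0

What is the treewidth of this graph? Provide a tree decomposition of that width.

Treewidth 2.
One such decomposition:
Bags: B1 = {b, c, d}  B2 = {c, d, g}  B3 = {c, e, g}  B4 = {a, c, e}  B5 = {a, c, f}
Tree: B1–B2, B2–B3, B3–B4, B4–B5

Each bag holds 3 vertices, so the decomposition has width 2, which upper-bounds the treewidth. The edges c–b–d–g–e–a–f–c form a cycle, so G is not a tree and its treewidth is at least 2. The upper and lower bounds meet at 2, so that is the treewidth.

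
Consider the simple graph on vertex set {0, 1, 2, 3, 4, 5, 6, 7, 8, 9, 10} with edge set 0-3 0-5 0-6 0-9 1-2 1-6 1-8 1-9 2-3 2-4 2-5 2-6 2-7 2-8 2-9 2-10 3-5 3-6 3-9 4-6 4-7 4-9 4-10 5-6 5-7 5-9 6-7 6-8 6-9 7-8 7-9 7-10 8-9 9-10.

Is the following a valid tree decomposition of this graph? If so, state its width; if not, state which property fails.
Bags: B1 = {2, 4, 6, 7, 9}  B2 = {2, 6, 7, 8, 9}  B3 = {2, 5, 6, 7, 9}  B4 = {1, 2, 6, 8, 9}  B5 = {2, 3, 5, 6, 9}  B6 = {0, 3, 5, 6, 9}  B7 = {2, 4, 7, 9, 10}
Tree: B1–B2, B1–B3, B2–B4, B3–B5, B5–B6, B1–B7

Yes; width 4.

Vertex coverage: the bags together contain {0, 1, 2, 3, 4, 5, 6, 7, 8, 9, 10}, the full vertex set. Edge coverage: each edge of G has both endpoints in at least one bag. Running intersection: for every vertex, the bags containing it form a connected subtree. All three properties hold, so this is a valid tree decomposition of width max|bag| − 1 = 4, and hence tw(G) ≤ 4.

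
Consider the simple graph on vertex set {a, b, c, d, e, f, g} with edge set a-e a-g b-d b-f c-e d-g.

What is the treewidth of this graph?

1

A width-1 tree decomposition is:
Bags: B1 = {c, e}  B2 = {a, e}  B3 = {a, g}  B4 = {d, g}  B5 = {b, d}  B6 = {b, f}
Tree: B1–B2, B2–B3, B3–B4, B4–B5, B5–B6
Each bag holds 2 vertices, so the decomposition has width 1, which upper-bounds the treewidth. G has an edge, so its treewidth is at least 1. Combining the bounds, tw(G) = 1.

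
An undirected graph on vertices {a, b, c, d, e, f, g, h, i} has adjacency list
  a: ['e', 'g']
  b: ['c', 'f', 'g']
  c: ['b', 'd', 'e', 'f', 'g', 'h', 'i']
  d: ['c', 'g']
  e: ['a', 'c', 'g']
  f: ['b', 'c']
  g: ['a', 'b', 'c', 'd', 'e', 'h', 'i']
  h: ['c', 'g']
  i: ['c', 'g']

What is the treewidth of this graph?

A width-2 tree decomposition is:
Bags: B1 = {b, c, g}  B2 = {c, g, h}  B3 = {c, g, i}  B4 = {b, c, f}  B5 = {c, e, g}  B6 = {a, e, g}  B7 = {c, d, g}
Tree: B1–B2, B1–B3, B1–B4, B2–B5, B5–B6, B1–B7
Every bag has size at most 3, so the width is 3 − 1 = 2 and tw(G) ≤ 2. Conversely, {c, d, g} is a clique of size 3, and the vertices of any clique must share a bag in every tree decomposition; so some bag has ≥ 3 vertices and tw(G) ≥ 2. Combining the bounds, tw(G) = 2.

2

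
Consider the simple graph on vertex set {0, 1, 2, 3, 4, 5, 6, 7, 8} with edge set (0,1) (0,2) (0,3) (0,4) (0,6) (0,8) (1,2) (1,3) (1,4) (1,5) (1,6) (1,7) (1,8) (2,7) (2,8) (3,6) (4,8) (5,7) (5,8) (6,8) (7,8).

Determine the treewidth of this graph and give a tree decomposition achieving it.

Treewidth 3.
One optimal decomposition is:
Bags: B1 = {0, 1, 2, 8}  B2 = {0, 1, 6, 8}  B3 = {1, 2, 7, 8}  B4 = {0, 1, 3, 6}  B5 = {1, 5, 7, 8}  B6 = {0, 1, 4, 8}
Tree: B1–B2, B1–B3, B2–B4, B3–B5, B1–B6

The largest bag has 4 vertices, giving width 3; this decomposition certifies tw(G) ≤ 3. For the lower bound, the 4 vertices {0, 1, 2, 8} are pairwise adjacent, and any tree decomposition puts a clique entirely inside one bag — forcing width ≥ 3. Therefore the treewidth is 3.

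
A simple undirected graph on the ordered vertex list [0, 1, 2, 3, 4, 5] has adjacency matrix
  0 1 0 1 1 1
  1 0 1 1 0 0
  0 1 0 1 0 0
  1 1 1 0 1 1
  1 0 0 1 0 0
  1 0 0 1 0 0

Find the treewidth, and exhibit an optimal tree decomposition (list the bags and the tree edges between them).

Treewidth 2.
Bags: B1 = {1, 2, 3}  B2 = {0, 1, 3}  B3 = {0, 3, 4}  B4 = {0, 3, 5}
Tree: B1–B2, B2–B3, B3–B4

The largest bag has 3 vertices, giving width 2; this decomposition certifies tw(G) ≤ 2. Conversely, {0, 1, 3} is a clique of size 3, and the vertices of any clique must share a bag in every tree decomposition; so some bag has ≥ 3 vertices and tw(G) ≥ 2. Hence tw(G) = 2 exactly.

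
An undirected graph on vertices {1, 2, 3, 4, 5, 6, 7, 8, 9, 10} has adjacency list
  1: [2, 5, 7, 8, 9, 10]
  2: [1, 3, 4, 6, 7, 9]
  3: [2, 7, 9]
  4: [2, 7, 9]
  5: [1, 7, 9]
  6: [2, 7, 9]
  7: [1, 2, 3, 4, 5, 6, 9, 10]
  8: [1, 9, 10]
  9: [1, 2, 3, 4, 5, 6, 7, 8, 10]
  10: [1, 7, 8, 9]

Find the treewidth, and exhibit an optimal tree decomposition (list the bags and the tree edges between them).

Each bag holds 4 vertices, so the decomposition has width 3, which upper-bounds the treewidth. On the other hand G contains the 4-clique {1, 8, 9, 10}. A clique must lie in a single bag of any decomposition, so no decomposition can have width below 3. Hence tw(G) = 3 exactly.

Treewidth 3.
One optimal decomposition is:
Bags: B1 = {1, 2, 7, 9}  B2 = {1, 7, 9, 10}  B3 = {2, 6, 7, 9}  B4 = {1, 5, 7, 9}  B5 = {1, 8, 9, 10}  B6 = {2, 4, 7, 9}  B7 = {2, 3, 7, 9}
Tree: B1–B2, B1–B3, B1–B4, B2–B5, B1–B6, B3–B7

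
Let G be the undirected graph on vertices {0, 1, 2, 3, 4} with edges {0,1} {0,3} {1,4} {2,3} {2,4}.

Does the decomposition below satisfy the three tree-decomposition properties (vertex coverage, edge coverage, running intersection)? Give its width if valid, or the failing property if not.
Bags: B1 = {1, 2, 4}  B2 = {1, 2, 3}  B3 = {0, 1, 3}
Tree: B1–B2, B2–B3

Yes; width 2.

Vertex coverage: the bags together contain {0, 1, 2, 3, 4}, the full vertex set. Edge coverage: each edge of G has both endpoints in at least one bag. Running intersection: for every vertex, the bags containing it form a connected subtree. All three properties hold, so this is a valid tree decomposition of width max|bag| − 1 = 2, and hence tw(G) ≤ 2.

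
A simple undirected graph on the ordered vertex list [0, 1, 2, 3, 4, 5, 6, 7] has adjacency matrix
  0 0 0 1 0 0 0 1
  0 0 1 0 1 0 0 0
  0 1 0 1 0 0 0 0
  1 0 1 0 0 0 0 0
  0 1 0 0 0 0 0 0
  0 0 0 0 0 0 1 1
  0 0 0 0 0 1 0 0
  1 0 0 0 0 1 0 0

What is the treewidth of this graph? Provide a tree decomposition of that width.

Treewidth 1.
Bags: B1 = {1, 4}  B2 = {1, 2}  B3 = {2, 3}  B4 = {0, 3}  B5 = {0, 7}  B6 = {5, 7}  B7 = {5, 6}
Tree: B1–B2, B2–B3, B3–B4, B4–B5, B5–B6, B6–B7

Every bag has size at most 2, so the width is 2 − 1 = 1 and tw(G) ≤ 1. G has an edge, so its treewidth is at least 1. Combining the bounds, tw(G) = 1.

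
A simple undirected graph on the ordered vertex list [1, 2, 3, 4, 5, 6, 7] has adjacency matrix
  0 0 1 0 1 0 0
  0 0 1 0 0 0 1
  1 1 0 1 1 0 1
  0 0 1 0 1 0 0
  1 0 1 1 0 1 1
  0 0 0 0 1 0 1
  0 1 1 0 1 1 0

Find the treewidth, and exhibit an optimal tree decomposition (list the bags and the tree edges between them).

Treewidth 2.
One such decomposition:
Bags: B1 = {3, 4, 5}  B2 = {1, 3, 5}  B3 = {3, 5, 7}  B4 = {5, 6, 7}  B5 = {2, 3, 7}
Tree: B1–B2, B2–B3, B3–B4, B3–B5

Each bag holds 3 vertices, so the decomposition has width 2, which upper-bounds the treewidth. For the lower bound, the 3 vertices {2, 3, 7} are pairwise adjacent, and any tree decomposition puts a clique entirely inside one bag — forcing width ≥ 2. Therefore the treewidth is 2.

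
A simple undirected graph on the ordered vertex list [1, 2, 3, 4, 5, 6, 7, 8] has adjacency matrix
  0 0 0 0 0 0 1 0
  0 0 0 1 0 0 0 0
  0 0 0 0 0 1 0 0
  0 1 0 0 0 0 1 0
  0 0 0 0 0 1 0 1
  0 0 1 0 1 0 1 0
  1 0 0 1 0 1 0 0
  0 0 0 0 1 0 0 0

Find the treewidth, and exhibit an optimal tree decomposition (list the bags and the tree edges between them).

Treewidth 1.
One optimal decomposition is:
Bags: B1 = {5, 6}  B2 = {5, 8}  B3 = {3, 6}  B4 = {6, 7}  B5 = {4, 7}  B6 = {1, 7}  B7 = {2, 4}
Tree: B1–B2, B1–B3, B1–B4, B4–B5, B5–B6, B5–B7

Every bag has size at most 2, so the width is 2 − 1 = 1 and tw(G) ≤ 1. Any graph with an edge has treewidth ≥ 1, and G has the edge 6–5. Hence tw(G) = 1 exactly.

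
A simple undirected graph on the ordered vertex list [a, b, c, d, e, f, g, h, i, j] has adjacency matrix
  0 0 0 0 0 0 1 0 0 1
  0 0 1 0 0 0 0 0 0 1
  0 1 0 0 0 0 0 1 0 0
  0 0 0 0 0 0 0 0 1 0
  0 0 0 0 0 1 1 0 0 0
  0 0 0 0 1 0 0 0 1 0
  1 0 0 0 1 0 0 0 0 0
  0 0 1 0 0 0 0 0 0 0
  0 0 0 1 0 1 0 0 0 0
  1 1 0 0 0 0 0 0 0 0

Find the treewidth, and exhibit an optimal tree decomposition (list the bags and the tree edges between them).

Each bag holds 2 vertices, so the decomposition has width 1, which upper-bounds the treewidth. G has an edge, so its treewidth is at least 1. Hence tw(G) = 1 exactly.

Treewidth 1.
Bags: B1 = {d, i}  B2 = {f, i}  B3 = {e, f}  B4 = {e, g}  B5 = {a, g}  B6 = {a, j}  B7 = {b, j}  B8 = {b, c}  B9 = {c, h}
Tree: B1–B2, B2–B3, B3–B4, B4–B5, B5–B6, B6–B7, B7–B8, B8–B9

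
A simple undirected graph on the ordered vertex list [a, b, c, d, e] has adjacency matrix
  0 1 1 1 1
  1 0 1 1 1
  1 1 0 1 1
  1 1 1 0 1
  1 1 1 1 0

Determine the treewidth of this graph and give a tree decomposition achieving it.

Treewidth 4.
One optimal decomposition is:
Bags: B1 = {a, b, c, d, e}
Tree: (single bag)

With just one bag of size 5, the width is 5 − 1 = 4, so tw(G) ≤ 4. Conversely, {a, b, c, d, e} is a clique of size 5, and the vertices of any clique must share a bag in every tree decomposition; so some bag has ≥ 5 vertices and tw(G) ≥ 4. The upper and lower bounds meet at 4, so that is the treewidth.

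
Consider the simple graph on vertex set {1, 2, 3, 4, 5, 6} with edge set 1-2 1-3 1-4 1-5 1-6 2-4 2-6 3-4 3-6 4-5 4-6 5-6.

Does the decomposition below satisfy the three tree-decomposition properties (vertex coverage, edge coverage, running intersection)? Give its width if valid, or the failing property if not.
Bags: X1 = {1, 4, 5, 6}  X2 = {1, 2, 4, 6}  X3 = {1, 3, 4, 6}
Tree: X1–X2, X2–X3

Vertex coverage: the bags together contain {1, 2, 3, 4, 5, 6}, the full vertex set. Edge coverage: each edge of G has both endpoints in at least one bag. Running intersection: for every vertex, the bags containing it form a connected subtree. All three properties hold, so this is a valid tree decomposition of width max|bag| − 1 = 3, and hence tw(G) ≤ 3.

Yes; width 3.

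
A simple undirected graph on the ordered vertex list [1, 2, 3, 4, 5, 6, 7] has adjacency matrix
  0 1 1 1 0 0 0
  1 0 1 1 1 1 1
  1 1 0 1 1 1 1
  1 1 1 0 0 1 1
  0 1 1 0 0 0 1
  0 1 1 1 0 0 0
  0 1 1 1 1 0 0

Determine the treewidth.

3

A width-3 tree decomposition is:
Bags: B1 = {2, 3, 4, 7}  B2 = {2, 3, 5, 7}  B3 = {1, 2, 3, 4}  B4 = {2, 3, 4, 6}
Tree: B1–B2, B1–B3, B3–B4
Every bag has size at most 4, so the width is 4 − 1 = 3 and tw(G) ≤ 3. For the lower bound, the 4 vertices {1, 2, 3, 4} are pairwise adjacent, and any tree decomposition puts a clique entirely inside one bag — forcing width ≥ 3. Combining the bounds, tw(G) = 3.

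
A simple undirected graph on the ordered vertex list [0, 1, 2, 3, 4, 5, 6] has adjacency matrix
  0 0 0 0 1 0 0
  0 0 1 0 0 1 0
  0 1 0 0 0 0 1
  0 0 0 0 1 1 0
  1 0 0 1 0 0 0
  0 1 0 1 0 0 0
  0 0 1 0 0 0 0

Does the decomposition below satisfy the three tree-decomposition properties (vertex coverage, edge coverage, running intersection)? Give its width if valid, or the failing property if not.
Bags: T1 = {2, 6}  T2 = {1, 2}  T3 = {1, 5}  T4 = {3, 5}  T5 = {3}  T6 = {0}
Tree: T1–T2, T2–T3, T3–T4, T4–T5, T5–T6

A tree decomposition must satisfy three properties: every vertex lies in some bag; for every edge, both endpoints lie together in some bag; and for every vertex, the bags containing it form a connected subtree. Here vertex 4 appears in no bag, so the decomposition is invalid.

No — vertex 4 appears in no bag.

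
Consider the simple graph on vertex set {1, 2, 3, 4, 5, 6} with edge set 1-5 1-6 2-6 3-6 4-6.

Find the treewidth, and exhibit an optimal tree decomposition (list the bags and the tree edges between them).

Treewidth 1.
One optimal decomposition is:
Bags: B1 = {1, 6}  B2 = {3, 6}  B3 = {2, 6}  B4 = {4, 6}  B5 = {1, 5}
Tree: B1–B2, B2–B3, B1–B4, B1–B5

Every bag has size at most 2, so the width is 2 − 1 = 1 and tw(G) ≤ 1. G has an edge, so its treewidth is at least 1. The upper and lower bounds meet at 1, so that is the treewidth.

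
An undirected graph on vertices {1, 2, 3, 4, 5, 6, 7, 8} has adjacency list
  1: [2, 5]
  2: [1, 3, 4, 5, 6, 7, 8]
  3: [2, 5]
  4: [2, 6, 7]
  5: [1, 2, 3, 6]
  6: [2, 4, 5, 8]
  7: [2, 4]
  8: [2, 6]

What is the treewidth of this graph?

A width-2 tree decomposition is:
Bags: B1 = {2, 4, 6}  B2 = {2, 6, 8}  B3 = {2, 5, 6}  B4 = {2, 4, 7}  B5 = {1, 2, 5}  B6 = {2, 3, 5}
Tree: B1–B2, B2–B3, B1–B4, B3–B5, B3–B6
The largest bag has 3 vertices, giving width 2; this decomposition certifies tw(G) ≤ 2. For the lower bound, the 3 vertices {2, 6, 8} are pairwise adjacent, and any tree decomposition puts a clique entirely inside one bag — forcing width ≥ 2. Hence tw(G) = 2 exactly.

2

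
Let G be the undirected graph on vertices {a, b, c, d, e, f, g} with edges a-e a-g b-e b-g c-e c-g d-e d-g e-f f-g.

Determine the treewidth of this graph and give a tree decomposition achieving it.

The largest bag has 3 vertices, giving width 2; this decomposition certifies tw(G) ≤ 2. For the lower bound, G contains the cycle g–a–e–f–g, so G is not a forest; only forests have treewidth ≤ 1, hence tw(G) ≥ 2. Hence tw(G) = 2 exactly.

Treewidth 2.
Bags: B1 = {a, e, g}  B2 = {e, f, g}  B3 = {c, e, g}  B4 = {d, e, g}  B5 = {b, e, g}
Tree: B1–B2, B2–B3, B3–B4, B4–B5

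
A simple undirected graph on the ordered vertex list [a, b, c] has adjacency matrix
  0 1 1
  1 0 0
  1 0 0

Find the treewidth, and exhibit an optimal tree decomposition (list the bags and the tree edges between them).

The largest bag has 2 vertices, giving width 1; this decomposition certifies tw(G) ≤ 1. Any graph with an edge has treewidth ≥ 1, and G has the edge b–a. Combining the bounds, tw(G) = 1.

Treewidth 1.
One such decomposition:
Bags: B1 = {a, b}  B2 = {a, c}
Tree: B1–B2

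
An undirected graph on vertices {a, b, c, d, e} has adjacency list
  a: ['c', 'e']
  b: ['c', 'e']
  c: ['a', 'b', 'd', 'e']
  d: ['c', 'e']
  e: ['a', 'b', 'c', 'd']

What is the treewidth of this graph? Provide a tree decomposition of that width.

The largest bag has 3 vertices, giving width 2; this decomposition certifies tw(G) ≤ 2. For the lower bound, the 3 vertices {c, d, e} are pairwise adjacent, and any tree decomposition puts a clique entirely inside one bag — forcing width ≥ 2. Hence tw(G) = 2 exactly.

Treewidth 2.
Bags: B1 = {a, c, e}  B2 = {b, c, e}  B3 = {c, d, e}
Tree: B1–B2, B2–B3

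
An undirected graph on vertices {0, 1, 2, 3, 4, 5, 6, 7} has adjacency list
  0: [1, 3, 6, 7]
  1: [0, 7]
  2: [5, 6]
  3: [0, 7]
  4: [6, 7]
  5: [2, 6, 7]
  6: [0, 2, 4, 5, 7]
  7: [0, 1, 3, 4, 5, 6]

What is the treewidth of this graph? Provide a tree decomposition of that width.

Treewidth 2.
One such decomposition:
Bags: B1 = {0, 6, 7}  B2 = {0, 3, 7}  B3 = {4, 6, 7}  B4 = {5, 6, 7}  B5 = {0, 1, 7}  B6 = {2, 5, 6}
Tree: B1–B2, B1–B3, B3–B4, B2–B5, B4–B6

The largest bag has 3 vertices, giving width 2; this decomposition certifies tw(G) ≤ 2. On the other hand G contains the 3-clique {2, 5, 6}. A clique must lie in a single bag of any decomposition, so no decomposition can have width below 2. Therefore the treewidth is 2.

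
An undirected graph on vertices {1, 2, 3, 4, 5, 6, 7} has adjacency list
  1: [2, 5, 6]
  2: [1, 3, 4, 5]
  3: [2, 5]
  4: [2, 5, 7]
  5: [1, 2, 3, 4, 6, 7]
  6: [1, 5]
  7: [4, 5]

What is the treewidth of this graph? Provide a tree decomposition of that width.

Treewidth 2.
Bags: B1 = {1, 2, 5}  B2 = {2, 4, 5}  B3 = {4, 5, 7}  B4 = {2, 3, 5}  B5 = {1, 5, 6}
Tree: B1–B2, B2–B3, B2–B4, B1–B5

Each bag holds 3 vertices, so the decomposition has width 2, which upper-bounds the treewidth. On the other hand G contains the 3-clique {1, 2, 5}. A clique must lie in a single bag of any decomposition, so no decomposition can have width below 2. Combining the bounds, tw(G) = 2.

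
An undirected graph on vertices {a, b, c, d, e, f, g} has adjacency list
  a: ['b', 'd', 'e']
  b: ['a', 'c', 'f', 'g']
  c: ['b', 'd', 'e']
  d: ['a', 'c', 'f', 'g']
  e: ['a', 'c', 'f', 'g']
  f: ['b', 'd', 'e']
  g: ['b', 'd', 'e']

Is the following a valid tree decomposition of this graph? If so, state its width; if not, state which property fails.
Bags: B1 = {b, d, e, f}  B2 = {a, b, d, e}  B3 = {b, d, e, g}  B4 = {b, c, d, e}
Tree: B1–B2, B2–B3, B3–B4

Yes; width 3.

Checking the three conditions: (i) the bags cover all of {a, b, c, d, e, f, g}; (ii) for each edge, some bag contains both endpoints; (iii) the bags containing any fixed vertex form a subtree. All hold, so the decomposition is valid with width 4 − 1 = 3.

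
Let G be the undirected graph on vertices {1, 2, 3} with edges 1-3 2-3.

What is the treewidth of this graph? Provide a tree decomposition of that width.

Treewidth 1.
Bags: B1 = {1, 3}  B2 = {2, 3}
Tree: B1–B2

The largest bag has 2 vertices, giving width 1; this decomposition certifies tw(G) ≤ 1. Since G has at least one edge (e.g. 3–1), it is not an edgeless graph, so tw(G) ≥ 1. Hence tw(G) = 1 exactly.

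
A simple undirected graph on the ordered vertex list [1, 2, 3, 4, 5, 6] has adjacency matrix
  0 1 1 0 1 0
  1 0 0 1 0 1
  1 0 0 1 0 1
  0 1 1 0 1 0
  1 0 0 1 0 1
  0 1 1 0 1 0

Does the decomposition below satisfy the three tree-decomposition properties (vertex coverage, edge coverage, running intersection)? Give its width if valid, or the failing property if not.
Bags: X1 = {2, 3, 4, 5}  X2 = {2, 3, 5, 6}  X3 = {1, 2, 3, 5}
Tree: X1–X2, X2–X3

Yes; width 3.

Vertex coverage: the bags together contain {1, 2, 3, 4, 5, 6}, the full vertex set. Edge coverage: each edge of G has both endpoints in at least one bag. Running intersection: for every vertex, the bags containing it form a connected subtree. All three properties hold, so this is a valid tree decomposition of width max|bag| − 1 = 3, and hence tw(G) ≤ 3.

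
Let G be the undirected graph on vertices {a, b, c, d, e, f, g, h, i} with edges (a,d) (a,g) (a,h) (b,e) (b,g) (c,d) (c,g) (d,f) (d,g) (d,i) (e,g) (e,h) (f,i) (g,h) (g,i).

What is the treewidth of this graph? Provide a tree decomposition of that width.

Every bag has size at most 3, so the width is 3 − 1 = 2 and tw(G) ≤ 2. For the lower bound, the 3 vertices {c, d, g} are pairwise adjacent, and any tree decomposition puts a clique entirely inside one bag — forcing width ≥ 2. Therefore the treewidth is 2.

Treewidth 2.
Bags: B1 = {d, g, i}  B2 = {a, d, g}  B3 = {a, g, h}  B4 = {d, f, i}  B5 = {e, g, h}  B6 = {c, d, g}  B7 = {b, e, g}
Tree: B1–B2, B2–B3, B1–B4, B3–B5, B2–B6, B5–B7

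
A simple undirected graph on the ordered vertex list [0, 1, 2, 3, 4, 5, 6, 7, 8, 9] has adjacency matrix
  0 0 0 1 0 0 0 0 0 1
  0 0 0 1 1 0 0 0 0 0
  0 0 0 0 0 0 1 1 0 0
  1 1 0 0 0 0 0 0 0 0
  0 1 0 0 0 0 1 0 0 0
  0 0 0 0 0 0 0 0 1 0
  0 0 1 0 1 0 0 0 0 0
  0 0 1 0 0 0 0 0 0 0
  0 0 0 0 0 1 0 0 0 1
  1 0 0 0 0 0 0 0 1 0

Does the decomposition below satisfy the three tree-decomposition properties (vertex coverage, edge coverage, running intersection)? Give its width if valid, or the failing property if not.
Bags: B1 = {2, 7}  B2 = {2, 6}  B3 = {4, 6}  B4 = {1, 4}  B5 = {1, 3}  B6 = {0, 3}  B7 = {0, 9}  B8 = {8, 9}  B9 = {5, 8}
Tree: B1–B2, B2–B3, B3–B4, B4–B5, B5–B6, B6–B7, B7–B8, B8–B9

Yes; width 1.

Checking the three conditions: (i) the bags cover all of {0, 1, 2, 3, 4, 5, 6, 7, 8, 9}; (ii) for each edge, some bag contains both endpoints; (iii) the bags containing any fixed vertex form a subtree. All hold, so the decomposition is valid with width 2 − 1 = 1.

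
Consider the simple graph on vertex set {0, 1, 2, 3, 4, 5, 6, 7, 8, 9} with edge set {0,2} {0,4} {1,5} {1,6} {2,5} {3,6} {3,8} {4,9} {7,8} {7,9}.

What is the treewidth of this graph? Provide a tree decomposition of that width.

Treewidth 2.
Bags: B1 = {3, 7, 8}  B2 = {3, 7, 9}  B3 = {3, 4, 9}  B4 = {0, 3, 4}  B5 = {0, 2, 3}  B6 = {2, 3, 5}  B7 = {1, 3, 5}  B8 = {1, 3, 6}
Tree: B1–B2, B2–B3, B3–B4, B4–B5, B5–B6, B6–B7, B7–B8

Each bag holds 3 vertices, so the decomposition has width 2, which upper-bounds the treewidth. For the lower bound, G contains the cycle 3–8–7–9–4–0–2–5–1–6–3, so G is not a forest; only forests have treewidth ≤ 1, hence tw(G) ≥ 2. Hence tw(G) = 2 exactly.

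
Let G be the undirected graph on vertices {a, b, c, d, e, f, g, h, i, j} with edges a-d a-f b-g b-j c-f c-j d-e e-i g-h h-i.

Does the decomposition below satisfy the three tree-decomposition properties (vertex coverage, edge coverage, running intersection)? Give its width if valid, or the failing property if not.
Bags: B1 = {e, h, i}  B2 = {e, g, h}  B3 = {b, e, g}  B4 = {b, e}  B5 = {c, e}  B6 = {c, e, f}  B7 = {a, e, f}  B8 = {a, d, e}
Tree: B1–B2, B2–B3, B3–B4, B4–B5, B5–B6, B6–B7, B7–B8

No — vertex j appears in no bag.

A tree decomposition must satisfy three properties: every vertex lies in some bag; for every edge, both endpoints lie together in some bag; and for every vertex, the bags containing it form a connected subtree. Here vertex j appears in no bag, so the decomposition is invalid.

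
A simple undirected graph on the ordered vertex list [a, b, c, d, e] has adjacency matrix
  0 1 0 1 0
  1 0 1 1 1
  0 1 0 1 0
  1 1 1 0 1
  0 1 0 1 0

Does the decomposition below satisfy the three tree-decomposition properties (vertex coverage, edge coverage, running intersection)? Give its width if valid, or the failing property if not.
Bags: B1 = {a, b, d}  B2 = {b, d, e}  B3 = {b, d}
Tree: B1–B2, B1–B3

A tree decomposition must satisfy three properties: every vertex lies in some bag; for every edge, both endpoints lie together in some bag; and for every vertex, the bags containing it form a connected subtree. Here vertex c appears in no bag, so the decomposition is invalid.

No — vertex c appears in no bag.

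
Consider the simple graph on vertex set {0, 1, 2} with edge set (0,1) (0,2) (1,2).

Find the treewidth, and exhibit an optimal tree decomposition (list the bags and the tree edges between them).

Treewidth 2.
One such decomposition:
Bags: B1 = {0, 1, 2}
Tree: (single bag)

A single bag containing all 3 vertices is trivially a valid decomposition of width 2. For the lower bound, the 3 vertices {0, 1, 2} are pairwise adjacent, and any tree decomposition puts a clique entirely inside one bag — forcing width ≥ 2. Therefore the treewidth is 2.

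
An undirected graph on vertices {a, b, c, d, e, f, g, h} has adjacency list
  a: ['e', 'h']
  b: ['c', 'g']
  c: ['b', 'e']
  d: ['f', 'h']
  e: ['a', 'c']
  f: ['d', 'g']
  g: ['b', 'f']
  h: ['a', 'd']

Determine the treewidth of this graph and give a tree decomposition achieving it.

Treewidth 2.
Bags: B1 = {a, e, h}  B2 = {c, e, h}  B3 = {b, c, h}  B4 = {b, g, h}  B5 = {f, g, h}  B6 = {d, f, h}
Tree: B1–B2, B2–B3, B3–B4, B4–B5, B5–B6

Each bag holds 3 vertices, so the decomposition has width 2, which upper-bounds the treewidth. For the lower bound, G contains the cycle h–a–e–c–b–g–f–d–h, so G is not a forest; only forests have treewidth ≤ 1, hence tw(G) ≥ 2. Hence tw(G) = 2 exactly.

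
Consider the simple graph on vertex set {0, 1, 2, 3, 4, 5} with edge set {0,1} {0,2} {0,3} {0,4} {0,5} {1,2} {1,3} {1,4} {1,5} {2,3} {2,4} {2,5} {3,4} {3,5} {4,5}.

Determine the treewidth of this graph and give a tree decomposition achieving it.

A single bag containing all 6 vertices is trivially a valid decomposition of width 5. On the other hand G contains the 6-clique {0, 1, 2, 3, 4, 5}. A clique must lie in a single bag of any decomposition, so no decomposition can have width below 5. Therefore the treewidth is 5.

Treewidth 5.
One optimal decomposition is:
Bags: B1 = {0, 1, 2, 3, 4, 5}
Tree: (single bag)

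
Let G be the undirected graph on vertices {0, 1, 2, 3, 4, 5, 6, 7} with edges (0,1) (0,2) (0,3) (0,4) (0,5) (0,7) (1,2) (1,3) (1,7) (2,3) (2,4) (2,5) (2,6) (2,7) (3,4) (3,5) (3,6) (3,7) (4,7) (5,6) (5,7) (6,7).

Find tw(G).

4

A width-4 tree decomposition is:
Bags: B1 = {0, 2, 3, 4, 7}  B2 = {0, 2, 3, 5, 7}  B3 = {2, 3, 5, 6, 7}  B4 = {0, 1, 2, 3, 7}
Tree: B1–B2, B2–B3, B1–B4
The largest bag has 5 vertices, giving width 4; this decomposition certifies tw(G) ≤ 4. Conversely, {0, 1, 2, 3, 7} is a clique of size 5, and the vertices of any clique must share a bag in every tree decomposition; so some bag has ≥ 5 vertices and tw(G) ≥ 4. Hence tw(G) = 4 exactly.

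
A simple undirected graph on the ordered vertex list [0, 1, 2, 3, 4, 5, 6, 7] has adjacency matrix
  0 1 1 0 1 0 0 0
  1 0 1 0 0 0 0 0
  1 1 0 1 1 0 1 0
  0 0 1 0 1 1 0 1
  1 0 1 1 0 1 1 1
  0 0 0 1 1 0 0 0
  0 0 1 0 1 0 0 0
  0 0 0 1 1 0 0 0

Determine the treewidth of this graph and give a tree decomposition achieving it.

Each bag holds 3 vertices, so the decomposition has width 2, which upper-bounds the treewidth. For the lower bound, the 3 vertices {0, 1, 2} are pairwise adjacent, and any tree decomposition puts a clique entirely inside one bag — forcing width ≥ 2. The upper and lower bounds meet at 2, so that is the treewidth.

Treewidth 2.
Bags: B1 = {3, 4, 5}  B2 = {2, 3, 4}  B3 = {0, 2, 4}  B4 = {0, 1, 2}  B5 = {2, 4, 6}  B6 = {3, 4, 7}
Tree: B1–B2, B2–B3, B3–B4, B3–B5, B2–B6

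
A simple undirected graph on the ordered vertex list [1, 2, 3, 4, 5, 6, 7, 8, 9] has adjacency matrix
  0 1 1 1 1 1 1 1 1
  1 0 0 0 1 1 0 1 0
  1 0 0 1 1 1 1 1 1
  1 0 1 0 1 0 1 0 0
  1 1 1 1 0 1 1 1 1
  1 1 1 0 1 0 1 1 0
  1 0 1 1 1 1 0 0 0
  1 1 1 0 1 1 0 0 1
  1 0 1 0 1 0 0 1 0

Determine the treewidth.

A width-4 tree decomposition is:
Bags: B1 = {1, 3, 5, 6, 8}  B2 = {1, 2, 5, 6, 8}  B3 = {1, 3, 5, 6, 7}  B4 = {1, 3, 5, 8, 9}  B5 = {1, 3, 4, 5, 7}
Tree: B1–B2, B1–B3, B1–B4, B3–B5
Each bag holds 5 vertices, so the decomposition has width 4, which upper-bounds the treewidth. On the other hand G contains the 5-clique {1, 2, 5, 6, 8}. A clique must lie in a single bag of any decomposition, so no decomposition can have width below 4. The upper and lower bounds meet at 4, so that is the treewidth.

4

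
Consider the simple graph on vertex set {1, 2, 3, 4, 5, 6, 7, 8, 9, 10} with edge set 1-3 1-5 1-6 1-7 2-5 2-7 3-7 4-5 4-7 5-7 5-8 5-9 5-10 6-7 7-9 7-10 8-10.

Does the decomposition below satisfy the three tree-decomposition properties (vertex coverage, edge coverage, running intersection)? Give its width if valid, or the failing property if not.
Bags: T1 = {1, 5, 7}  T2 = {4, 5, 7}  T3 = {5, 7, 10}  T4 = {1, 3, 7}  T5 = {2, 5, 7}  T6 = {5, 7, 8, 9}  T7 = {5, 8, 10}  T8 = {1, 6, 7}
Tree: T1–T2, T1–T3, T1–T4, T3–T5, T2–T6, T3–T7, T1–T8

A tree decomposition must satisfy three properties: every vertex lies in some bag; for every edge, both endpoints lie together in some bag; and for every vertex, the bags containing it form a connected subtree. Here bags containing vertex 8 are not connected in the tree, so the decomposition is invalid.

No — bags containing vertex 8 are not connected in the tree.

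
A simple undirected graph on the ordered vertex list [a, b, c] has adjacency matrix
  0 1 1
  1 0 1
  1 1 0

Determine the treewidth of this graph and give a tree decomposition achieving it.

A single bag containing all 3 vertices is trivially a valid decomposition of width 2. For the lower bound, the 3 vertices {a, b, c} are pairwise adjacent, and any tree decomposition puts a clique entirely inside one bag — forcing width ≥ 2. The upper and lower bounds meet at 2, so that is the treewidth.

Treewidth 2.
One such decomposition:
Bags: B1 = {a, b, c}
Tree: (single bag)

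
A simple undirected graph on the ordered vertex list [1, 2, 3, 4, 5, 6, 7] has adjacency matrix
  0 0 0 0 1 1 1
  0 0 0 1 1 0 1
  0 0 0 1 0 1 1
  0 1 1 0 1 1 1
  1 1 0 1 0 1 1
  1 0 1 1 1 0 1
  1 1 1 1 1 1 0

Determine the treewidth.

A width-3 tree decomposition is:
Bags: B1 = {4, 5, 6, 7}  B2 = {2, 4, 5, 7}  B3 = {1, 5, 6, 7}  B4 = {3, 4, 6, 7}
Tree: B1–B2, B1–B3, B1–B4
Every bag has size at most 4, so the width is 4 − 1 = 3 and tw(G) ≤ 3. On the other hand G contains the 4-clique {1, 5, 6, 7}. A clique must lie in a single bag of any decomposition, so no decomposition can have width below 3. Combining the bounds, tw(G) = 3.

3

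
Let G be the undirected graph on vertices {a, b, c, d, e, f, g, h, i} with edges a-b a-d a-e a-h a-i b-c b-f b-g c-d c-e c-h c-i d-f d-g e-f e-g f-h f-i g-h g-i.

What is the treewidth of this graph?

4

A width-4 tree decomposition is:
Bags: B1 = {a, b, c, f, g}  B2 = {a, c, e, f, g}  B3 = {a, c, d, f, g}  B4 = {a, c, f, g, i}  B5 = {a, c, f, g, h}
Tree: B1–B2, B2–B3, B3–B4, B4–B5
The largest bag has 5 vertices, giving width 4; this decomposition certifies tw(G) ≤ 4. For the lower bound: the 5 vertex sets {a,b}, {c,e}, {d,g}, {f}, {i} are disjoint, each induces a connected subgraph, and every pair is joined by at least one edge of G. Contracting each set to a single vertex therefore yields K_{5} as a minor, and since treewidth is minor-monotone, tw(G) ≥ tw(K_{5}) = 4. The upper and lower bounds meet at 4, so that is the treewidth.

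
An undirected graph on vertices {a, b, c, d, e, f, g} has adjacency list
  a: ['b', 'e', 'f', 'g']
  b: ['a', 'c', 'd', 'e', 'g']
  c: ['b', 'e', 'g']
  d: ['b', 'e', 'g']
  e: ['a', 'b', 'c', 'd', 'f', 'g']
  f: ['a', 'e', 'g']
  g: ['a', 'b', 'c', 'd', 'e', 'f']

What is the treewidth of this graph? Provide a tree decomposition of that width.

Treewidth 3.
Bags: B1 = {a, b, e, g}  B2 = {b, c, e, g}  B3 = {a, e, f, g}  B4 = {b, d, e, g}
Tree: B1–B2, B1–B3, B2–B4

The largest bag has 4 vertices, giving width 3; this decomposition certifies tw(G) ≤ 3. For the lower bound, the 4 vertices {a, e, f, g} are pairwise adjacent, and any tree decomposition puts a clique entirely inside one bag — forcing width ≥ 3. Therefore the treewidth is 3.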